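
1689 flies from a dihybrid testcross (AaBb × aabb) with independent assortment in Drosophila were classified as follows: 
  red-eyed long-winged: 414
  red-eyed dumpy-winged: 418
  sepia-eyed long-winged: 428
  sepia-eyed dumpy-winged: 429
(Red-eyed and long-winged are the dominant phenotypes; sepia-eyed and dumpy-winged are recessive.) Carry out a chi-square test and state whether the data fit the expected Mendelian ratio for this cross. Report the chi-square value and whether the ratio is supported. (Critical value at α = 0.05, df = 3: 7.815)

0.390; consistent

A dihybrid testcross with independent assortment gives a 1:1:1:1 ratio.
The 1:1:1:1 ratio has 4 parts, so with N = 1689 the expected counts are:
  red-eyed long-winged: 1689 × 1/4 = 422.25
  red-eyed dumpy-winged: 1689 × 1/4 = 422.25
  sepia-eyed long-winged: 1689 × 1/4 = 422.25
  sepia-eyed dumpy-winged: 1689 × 1/4 = 422.25
χ² = Σ (O − E)² / E
  red-eyed long-winged: (414 − 422.25)² / 422.25 = 0.1612
  red-eyed dumpy-winged: (418 − 422.25)² / 422.25 = 0.0428
  sepia-eyed long-winged: (428 − 422.25)² / 422.25 = 0.0783
  sepia-eyed dumpy-winged: (429 − 422.25)² / 422.25 = 0.1079
χ² = 0.1612 + 0.0428 + 0.0783 + 0.1079 = 0.3902 ≈ 0.390
Degrees of freedom = 4 − 1 = 3; critical value at α = 0.05 is 7.815.
Since 0.390 < 7.815, we fail to reject the null hypothesis — the data are consistent with the 1:1:1:1 ratio.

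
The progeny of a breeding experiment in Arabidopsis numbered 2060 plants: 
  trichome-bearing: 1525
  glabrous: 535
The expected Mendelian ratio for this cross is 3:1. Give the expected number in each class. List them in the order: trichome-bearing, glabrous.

1545, 515

The 3:1 ratio has 4 parts, so with N = 2060 the expected counts are:
  trichome-bearing: 2060 × 3/4 = 1545
  glabrous: 2060 × 1/4 = 515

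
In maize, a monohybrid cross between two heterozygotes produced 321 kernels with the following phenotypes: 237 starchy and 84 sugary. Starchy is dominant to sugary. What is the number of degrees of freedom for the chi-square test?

1

For a monohybrid cross between heterozygotes with complete dominance, the expected phenotypic ratio is 3:1.
A goodness-of-fit test with 2 phenotype classes has df = 2 − 1 = 1.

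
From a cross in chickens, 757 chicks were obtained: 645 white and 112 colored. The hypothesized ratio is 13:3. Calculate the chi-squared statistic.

7.772

Total ratio parts = 16. Expected numbers out of 757:
  white: 757 × 13/16 = 615.0625
  colored: 757 × 3/16 = 141.9375
χ² = Σ (O − E)² / E
  white: (645 − 615.0625)² / 615.0625 = 1.4572
  colored: (112 − 141.9375)² / 141.9375 = 6.3144
χ² = 1.4572 + 6.3144 = 7.7716 ≈ 7.772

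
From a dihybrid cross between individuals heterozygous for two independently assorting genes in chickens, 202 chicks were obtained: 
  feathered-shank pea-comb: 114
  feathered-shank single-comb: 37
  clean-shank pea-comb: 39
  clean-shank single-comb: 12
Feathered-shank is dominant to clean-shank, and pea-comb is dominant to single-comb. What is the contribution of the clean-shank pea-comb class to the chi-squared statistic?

A dihybrid F₂ with independent assortment and complete dominance at both loci gives a 9:3:3:1 phenotypic ratio.
Expected counts for N = 202 under a 9:3:3:1 ratio (total parts = 16):
  feathered-shank pea-comb: 202 × 9/16 = 113.625
  feathered-shank single-comb: 202 × 3/16 = 37.875
  clean-shank pea-comb: 202 × 3/16 = 37.875
  clean-shank single-comb: 202 × 1/16 = 12.625
Contribution of clean-shank pea-comb: (39 − 37.875)² / 37.875 = 0.0334

0.033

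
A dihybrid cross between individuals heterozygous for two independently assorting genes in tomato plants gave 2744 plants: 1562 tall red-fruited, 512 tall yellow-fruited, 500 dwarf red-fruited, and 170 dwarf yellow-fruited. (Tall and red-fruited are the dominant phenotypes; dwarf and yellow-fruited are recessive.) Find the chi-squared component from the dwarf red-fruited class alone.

A dihybrid F₂ with independent assortment and complete dominance at both loci gives a 9:3:3:1 phenotypic ratio.
Total ratio parts = 16. Expected numbers out of 2744:
  tall red-fruited: 2744 × 9/16 = 1543.5
  tall yellow-fruited: 2744 × 3/16 = 514.5
  dwarf red-fruited: 2744 × 3/16 = 514.5
  dwarf yellow-fruited: 2744 × 1/16 = 171.5
Contribution of dwarf red-fruited: (500 − 514.5)² / 514.5 = 0.4086

0.409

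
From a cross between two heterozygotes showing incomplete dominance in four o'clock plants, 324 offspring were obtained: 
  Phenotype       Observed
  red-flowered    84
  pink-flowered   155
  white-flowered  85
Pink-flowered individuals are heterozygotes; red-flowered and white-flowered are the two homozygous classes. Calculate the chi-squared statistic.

0.611

With incomplete dominance, a heterozygote × heterozygote cross gives a 1:2:1 phenotypic ratio.
Under the 1:2:1 hypothesis (Σ ratio = 4, N = 324):
  red-flowered: 324 × 1/4 = 81
  pink-flowered: 324 × 2/4 = 162
  white-flowered: 324 × 1/4 = 81
χ² = Σ (O − E)² / E
  red-flowered: (84 − 81)² / 81 = 0.1111
  pink-flowered: (155 − 162)² / 162 = 0.3025
  white-flowered: (85 − 81)² / 81 = 0.1975
χ² = 0.1111 + 0.3025 + 0.1975 = 0.6111 ≈ 0.611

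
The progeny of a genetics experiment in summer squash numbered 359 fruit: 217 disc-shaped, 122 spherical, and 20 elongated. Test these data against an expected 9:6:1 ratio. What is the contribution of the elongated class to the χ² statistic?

0.265

Expected counts for N = 359 under a 9:6:1 ratio (total parts = 16):
  disc-shaped: 359 × 9/16 = 201.9375
  spherical: 359 × 6/16 = 134.625
  elongated: 359 × 1/16 = 22.4375
Contribution of elongated: (20 − 22.4375)² / 22.4375 = 0.2648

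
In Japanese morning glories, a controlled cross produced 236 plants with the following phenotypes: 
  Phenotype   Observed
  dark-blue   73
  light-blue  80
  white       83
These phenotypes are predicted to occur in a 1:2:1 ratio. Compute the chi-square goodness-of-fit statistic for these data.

25.322

Under the 1:2:1 hypothesis (Σ ratio = 4, N = 236):
  dark-blue: 236 × 1/4 = 59
  light-blue: 236 × 2/4 = 118
  white: 236 × 1/4 = 59
χ² = Σ (O − E)² / E
  dark-blue: (73 − 59)² / 59 = 3.3220
  light-blue: (80 − 118)² / 118 = 12.2373
  white: (83 − 59)² / 59 = 9.7627
χ² = 3.3220 + 12.2373 + 9.7627 = 25.322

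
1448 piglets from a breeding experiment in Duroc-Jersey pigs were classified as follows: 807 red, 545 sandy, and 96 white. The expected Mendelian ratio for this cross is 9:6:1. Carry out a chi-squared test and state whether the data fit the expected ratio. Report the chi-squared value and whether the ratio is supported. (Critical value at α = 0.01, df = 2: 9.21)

Under the 9:6:1 hypothesis (Σ ratio = 16, N = 1448):
  red: 1448 × 9/16 = 814.5
  sandy: 1448 × 6/16 = 543
  white: 1448 × 1/16 = 90.5
χ² = Σ (O − E)² / E
  red: (807 − 814.5)² / 814.5 = 0.0691
  sandy: (545 − 543)² / 543 = 0.0074
  white: (96 − 90.5)² / 90.5 = 0.3343
χ² = 0.0691 + 0.0074 + 0.3343 = 0.4108 ≈ 0.411
Degrees of freedom = 3 − 1 = 2; critical value at α = 0.01 is 9.21.
Since 0.411 < 9.21, we fail to reject the null hypothesis — the data are consistent with the 9:6:1 ratio.

0.411; consistent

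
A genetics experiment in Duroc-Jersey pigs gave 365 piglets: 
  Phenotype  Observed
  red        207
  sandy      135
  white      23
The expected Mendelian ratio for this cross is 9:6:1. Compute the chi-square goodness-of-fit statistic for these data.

The 9:6:1 ratio has 16 parts, so with N = 365 the expected counts are:
  red: 365 × 9/16 = 205.3125
  sandy: 365 × 6/16 = 136.875
  white: 365 × 1/16 = 22.8125
χ² = Σ (O − E)² / E
  red: (207 − 205.3125)² / 205.3125 = 0.0139
  sandy: (135 − 136.875)² / 136.875 = 0.0257
  white: (23 − 22.8125)² / 22.8125 = 0.0015
χ² = 0.0139 + 0.0257 + 0.0015 = 0.0411 ≈ 0.041

0.041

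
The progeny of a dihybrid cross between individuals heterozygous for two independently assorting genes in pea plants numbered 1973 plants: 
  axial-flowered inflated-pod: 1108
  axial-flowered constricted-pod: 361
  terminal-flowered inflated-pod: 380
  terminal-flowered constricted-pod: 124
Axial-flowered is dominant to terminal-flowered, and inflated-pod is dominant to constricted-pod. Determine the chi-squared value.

0.496

A dihybrid F₂ with independent assortment and complete dominance at both loci gives a 9:3:3:1 phenotypic ratio.
Total ratio parts = 16. Expected numbers out of 1973:
  axial-flowered inflated-pod: 1973 × 9/16 = 1109.8125
  axial-flowered constricted-pod: 1973 × 3/16 = 369.9375
  terminal-flowered inflated-pod: 1973 × 3/16 = 369.9375
  terminal-flowered constricted-pod: 1973 × 1/16 = 123.3125
χ² = Σ (O − E)² / E
  axial-flowered inflated-pod: (1108 − 1109.8125)² / 1109.8125 = 0.0030
  axial-flowered constricted-pod: (361 − 369.9375)² / 369.9375 = 0.2159
  terminal-flowered inflated-pod: (380 − 369.9375)² / 369.9375 = 0.2737
  terminal-flowered constricted-pod: (124 − 123.3125)² / 123.3125 = 0.0038
χ² = 0.0030 + 0.2159 + 0.2737 + 0.0038 = 0.4964 ≈ 0.496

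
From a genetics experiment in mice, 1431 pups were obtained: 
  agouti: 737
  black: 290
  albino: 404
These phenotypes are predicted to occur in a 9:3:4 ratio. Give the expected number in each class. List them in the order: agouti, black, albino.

804.9375, 268.3125, 357.75

Expected counts for N = 1431 under a 9:3:4 ratio (total parts = 16):
  agouti: 1431 × 9/16 = 804.9375
  black: 1431 × 3/16 = 268.3125
  albino: 1431 × 4/16 = 357.75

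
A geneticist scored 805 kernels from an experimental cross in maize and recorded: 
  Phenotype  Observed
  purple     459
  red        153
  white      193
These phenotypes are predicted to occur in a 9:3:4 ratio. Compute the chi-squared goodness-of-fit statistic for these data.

Total ratio parts = 16. Expected numbers out of 805:
  purple: 805 × 9/16 = 452.8125
  red: 805 × 3/16 = 150.9375
  white: 805 × 4/16 = 201.25
χ² = Σ (O − E)² / E
  purple: (459 − 452.8125)² / 452.8125 = 0.0845
  red: (153 − 150.9375)² / 150.9375 = 0.0282
  white: (193 − 201.25)² / 201.25 = 0.3382
χ² = 0.0845 + 0.0282 + 0.3382 = 0.4509 ≈ 0.451

0.451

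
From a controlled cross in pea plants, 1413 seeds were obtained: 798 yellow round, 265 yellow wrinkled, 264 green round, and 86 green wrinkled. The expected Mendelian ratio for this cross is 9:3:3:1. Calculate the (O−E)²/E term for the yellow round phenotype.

0.013

Total ratio parts = 16. Expected numbers out of 1413:
  yellow round: 1413 × 9/16 = 794.8125
  yellow wrinkled: 1413 × 3/16 = 264.9375
  green round: 1413 × 3/16 = 264.9375
  green wrinkled: 1413 × 1/16 = 88.3125
Contribution of yellow round: (798 − 794.8125)² / 794.8125 = 0.0128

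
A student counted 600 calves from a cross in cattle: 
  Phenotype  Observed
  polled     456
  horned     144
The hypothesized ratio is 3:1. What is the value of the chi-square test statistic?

0.320

The 3:1 ratio has 4 parts, so with N = 600 the expected counts are:
  polled: 600 × 3/4 = 450
  horned: 600 × 1/4 = 150
χ² = Σ (O − E)² / E
  polled: (456 − 450)² / 450 = 0.0800
  horned: (144 − 150)² / 150 = 0.2400
χ² = 0.0800 + 0.2400 = 0.320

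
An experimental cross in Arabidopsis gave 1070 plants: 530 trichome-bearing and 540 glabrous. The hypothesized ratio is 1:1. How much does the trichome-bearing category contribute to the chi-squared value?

0.047

Total ratio parts = 2. Expected numbers out of 1070:
  trichome-bearing: 1070 × 1/2 = 535
  glabrous: 1070 × 1/2 = 535
Contribution of trichome-bearing: (530 − 535)² / 535 = 0.0467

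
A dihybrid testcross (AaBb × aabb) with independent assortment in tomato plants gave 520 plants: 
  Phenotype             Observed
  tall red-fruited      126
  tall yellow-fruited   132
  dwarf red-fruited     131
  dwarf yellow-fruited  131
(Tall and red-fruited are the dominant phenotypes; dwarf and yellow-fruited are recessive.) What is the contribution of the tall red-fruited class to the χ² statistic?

0.123

A dihybrid testcross with independent assortment gives a 1:1:1:1 ratio.
Expected counts for N = 520 under a 1:1:1:1 ratio (total parts = 4):
  tall red-fruited: 520 × 1/4 = 130
  tall yellow-fruited: 520 × 1/4 = 130
  dwarf red-fruited: 520 × 1/4 = 130
  dwarf yellow-fruited: 520 × 1/4 = 130
Contribution of tall red-fruited: (126 − 130)² / 130 = 0.1231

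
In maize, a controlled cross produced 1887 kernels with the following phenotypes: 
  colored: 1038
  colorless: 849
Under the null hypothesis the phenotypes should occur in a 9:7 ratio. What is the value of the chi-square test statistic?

1.183

The 9:7 ratio has 16 parts, so with N = 1887 the expected counts are:
  colored: 1887 × 9/16 = 1061.4375
  colorless: 1887 × 7/16 = 825.5625
χ² = Σ (O − E)² / E
  colored: (1038 − 1061.4375)² / 1061.4375 = 0.5175
  colorless: (849 − 825.5625)² / 825.5625 = 0.6654
χ² = 0.5175 + 0.6654 = 1.1829 ≈ 1.183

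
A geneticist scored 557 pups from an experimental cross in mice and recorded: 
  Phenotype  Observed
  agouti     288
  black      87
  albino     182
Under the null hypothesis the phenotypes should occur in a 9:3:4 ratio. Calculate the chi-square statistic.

18.081

The 9:3:4 ratio has 16 parts, so with N = 557 the expected counts are:
  agouti: 557 × 9/16 = 313.3125
  black: 557 × 3/16 = 104.4375
  albino: 557 × 4/16 = 139.25
χ² = Σ (O − E)² / E
  agouti: (288 − 313.3125)² / 313.3125 = 2.0450
  black: (87 − 104.4375)² / 104.4375 = 2.9115
  albino: (182 − 139.25)² / 139.25 = 13.1243
χ² = 2.0450 + 2.9115 + 13.1243 = 18.0808 ≈ 18.081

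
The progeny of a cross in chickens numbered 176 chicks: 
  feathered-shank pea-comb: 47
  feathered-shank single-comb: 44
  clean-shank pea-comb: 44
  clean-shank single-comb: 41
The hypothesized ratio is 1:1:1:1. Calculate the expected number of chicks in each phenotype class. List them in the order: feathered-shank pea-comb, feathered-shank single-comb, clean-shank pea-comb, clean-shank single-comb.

Total ratio parts = 4. Expected numbers out of 176:
  feathered-shank pea-comb: 176 × 1/4 = 44
  feathered-shank single-comb: 176 × 1/4 = 44
  clean-shank pea-comb: 176 × 1/4 = 44
  clean-shank single-comb: 176 × 1/4 = 44

44, 44, 44, 44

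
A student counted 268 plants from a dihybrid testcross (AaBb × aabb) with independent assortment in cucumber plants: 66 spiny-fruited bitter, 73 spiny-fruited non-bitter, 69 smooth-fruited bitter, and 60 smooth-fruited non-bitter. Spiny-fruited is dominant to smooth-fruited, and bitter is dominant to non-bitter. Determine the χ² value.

1.343

A dihybrid testcross with independent assortment gives a 1:1:1:1 ratio.
Expected counts for N = 268 under a 1:1:1:1 ratio (total parts = 4):
  spiny-fruited bitter: 268 × 1/4 = 67
  spiny-fruited non-bitter: 268 × 1/4 = 67
  smooth-fruited bitter: 268 × 1/4 = 67
  smooth-fruited non-bitter: 268 × 1/4 = 67
χ² = Σ (O − E)² / E
  spiny-fruited bitter: (66 − 67)² / 67 = 0.0149
  spiny-fruited non-bitter: (73 − 67)² / 67 = 0.5373
  smooth-fruited bitter: (69 − 67)² / 67 = 0.0597
  smooth-fruited non-bitter: (60 − 67)² / 67 = 0.7313
χ² = 0.0149 + 0.5373 + 0.0597 + 0.7313 = 1.3432 ≈ 1.343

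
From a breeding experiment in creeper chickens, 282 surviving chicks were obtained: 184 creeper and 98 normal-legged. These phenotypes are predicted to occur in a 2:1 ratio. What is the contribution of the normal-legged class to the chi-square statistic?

0.170

Total ratio parts = 3. Expected numbers out of 282:
  creeper: 282 × 2/3 = 188
  normal-legged: 282 × 1/3 = 94
Contribution of normal-legged: (98 − 94)² / 94 = 0.1702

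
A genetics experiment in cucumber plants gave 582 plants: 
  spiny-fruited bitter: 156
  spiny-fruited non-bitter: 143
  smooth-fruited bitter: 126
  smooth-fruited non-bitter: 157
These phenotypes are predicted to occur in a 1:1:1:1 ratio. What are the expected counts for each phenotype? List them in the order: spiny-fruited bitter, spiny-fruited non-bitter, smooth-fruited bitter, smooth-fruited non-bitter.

Under the 1:1:1:1 hypothesis (Σ ratio = 4, N = 582):
  spiny-fruited bitter: 582 × 1/4 = 145.5
  spiny-fruited non-bitter: 582 × 1/4 = 145.5
  smooth-fruited bitter: 582 × 1/4 = 145.5
  smooth-fruited non-bitter: 582 × 1/4 = 145.5

145.5, 145.5, 145.5, 145.5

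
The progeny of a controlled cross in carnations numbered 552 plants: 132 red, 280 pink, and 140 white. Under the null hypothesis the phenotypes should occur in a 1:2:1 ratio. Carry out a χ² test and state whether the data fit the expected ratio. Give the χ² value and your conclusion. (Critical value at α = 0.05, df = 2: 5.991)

0.348; consistent

Total ratio parts = 4. Expected numbers out of 552:
  red: 552 × 1/4 = 138
  pink: 552 × 2/4 = 276
  white: 552 × 1/4 = 138
χ² = Σ (O − E)² / E
  red: (132 − 138)² / 138 = 0.2609
  pink: (280 − 276)² / 276 = 0.0580
  white: (140 − 138)² / 138 = 0.0290
χ² = 0.2609 + 0.0580 + 0.0290 = 0.3479 ≈ 0.348
Degrees of freedom = 3 − 1 = 2; critical value at α = 0.05 is 5.991.
Since 0.348 < 5.991, we fail to reject the null hypothesis — the data are consistent with the 1:2:1 ratio.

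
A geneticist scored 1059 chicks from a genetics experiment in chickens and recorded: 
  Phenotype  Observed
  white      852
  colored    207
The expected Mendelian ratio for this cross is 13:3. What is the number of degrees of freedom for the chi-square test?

1

A goodness-of-fit test with 2 phenotype classes has df = 2 − 1 = 1.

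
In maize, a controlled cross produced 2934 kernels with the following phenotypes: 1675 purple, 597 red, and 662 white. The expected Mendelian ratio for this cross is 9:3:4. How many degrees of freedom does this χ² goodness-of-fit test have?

2

A goodness-of-fit test with 3 phenotype classes has df = 3 − 1 = 2.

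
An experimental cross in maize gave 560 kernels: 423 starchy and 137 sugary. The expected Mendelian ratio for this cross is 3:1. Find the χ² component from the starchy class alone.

0.021

The 3:1 ratio has 4 parts, so with N = 560 the expected counts are:
  starchy: 560 × 3/4 = 420
  sugary: 560 × 1/4 = 140
Contribution of starchy: (423 − 420)² / 420 = 0.0214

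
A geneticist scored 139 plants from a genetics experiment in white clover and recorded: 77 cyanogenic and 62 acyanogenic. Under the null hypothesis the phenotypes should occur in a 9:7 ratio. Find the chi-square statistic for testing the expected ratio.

Expected counts for N = 139 under a 9:7 ratio (total parts = 16):
  cyanogenic: 139 × 9/16 = 78.1875
  acyanogenic: 139 × 7/16 = 60.8125
χ² = Σ (O − E)² / E
  cyanogenic: (77 − 78.1875)² / 78.1875 = 0.0180
  acyanogenic: (62 − 60.8125)² / 60.8125 = 0.0232
χ² = 0.0180 + 0.0232 = 0.0412 ≈ 0.041

0.041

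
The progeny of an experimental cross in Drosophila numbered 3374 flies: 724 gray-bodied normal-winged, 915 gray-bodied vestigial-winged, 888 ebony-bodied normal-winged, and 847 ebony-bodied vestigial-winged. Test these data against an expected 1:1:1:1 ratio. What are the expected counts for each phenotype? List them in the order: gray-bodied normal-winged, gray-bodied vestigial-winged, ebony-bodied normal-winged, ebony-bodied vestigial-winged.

Total ratio parts = 4. Expected numbers out of 3374:
  gray-bodied normal-winged: 3374 × 1/4 = 843.5
  gray-bodied vestigial-winged: 3374 × 1/4 = 843.5
  ebony-bodied normal-winged: 3374 × 1/4 = 843.5
  ebony-bodied vestigial-winged: 3374 × 1/4 = 843.5

843.5, 843.5, 843.5, 843.5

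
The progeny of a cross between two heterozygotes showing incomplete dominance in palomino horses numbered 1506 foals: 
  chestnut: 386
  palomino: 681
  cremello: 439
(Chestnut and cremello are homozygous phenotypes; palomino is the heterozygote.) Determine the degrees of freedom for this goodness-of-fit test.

2

With incomplete dominance, a heterozygote × heterozygote cross gives a 1:2:1 phenotypic ratio.
A goodness-of-fit test with 3 phenotype classes has df = 3 − 1 = 2.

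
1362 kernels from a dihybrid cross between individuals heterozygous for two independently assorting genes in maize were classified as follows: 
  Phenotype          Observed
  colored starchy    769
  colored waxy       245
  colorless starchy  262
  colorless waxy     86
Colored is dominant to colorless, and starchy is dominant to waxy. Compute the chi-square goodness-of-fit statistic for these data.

A dihybrid F₂ with independent assortment and complete dominance at both loci gives a 9:3:3:1 phenotypic ratio.
Under the 9:3:3:1 hypothesis (Σ ratio = 16, N = 1362):
  colored starchy: 1362 × 9/16 = 766.125
  colored waxy: 1362 × 3/16 = 255.375
  colorless starchy: 1362 × 3/16 = 255.375
  colorless waxy: 1362 × 1/16 = 85.125
χ² = Σ (O − E)² / E
  colored starchy: (769 − 766.125)² / 766.125 = 0.0108
  colored waxy: (245 − 255.375)² / 255.375 = 0.4215
  colorless starchy: (262 − 255.375)² / 255.375 = 0.1719
  colorless waxy: (86 − 85.125)² / 85.125 = 0.0090
χ² = 0.0108 + 0.4215 + 0.1719 + 0.0090 = 0.6132 ≈ 0.613

0.613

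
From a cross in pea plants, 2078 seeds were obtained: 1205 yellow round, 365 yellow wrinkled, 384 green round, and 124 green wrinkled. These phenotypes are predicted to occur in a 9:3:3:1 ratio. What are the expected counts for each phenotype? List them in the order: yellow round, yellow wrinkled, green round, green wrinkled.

1168.875, 389.625, 389.625, 129.875

Total ratio parts = 16. Expected numbers out of 2078:
  yellow round: 2078 × 9/16 = 1168.875
  yellow wrinkled: 2078 × 3/16 = 389.625
  green round: 2078 × 3/16 = 389.625
  green wrinkled: 2078 × 1/16 = 129.875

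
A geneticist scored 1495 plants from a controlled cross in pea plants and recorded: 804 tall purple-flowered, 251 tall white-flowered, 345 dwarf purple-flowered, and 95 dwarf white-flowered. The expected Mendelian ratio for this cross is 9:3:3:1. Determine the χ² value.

Total ratio parts = 16. Expected numbers out of 1495:
  tall purple-flowered: 1495 × 9/16 = 840.9375
  tall white-flowered: 1495 × 3/16 = 280.3125
  dwarf purple-flowered: 1495 × 3/16 = 280.3125
  dwarf white-flowered: 1495 × 1/16 = 93.4375
χ² = Σ (O − E)² / E
  tall purple-flowered: (804 − 840.9375)² / 840.9375 = 1.6224
  tall white-flowered: (251 − 280.3125)² / 280.3125 = 3.0652
  dwarf purple-flowered: (345 − 280.3125)² / 280.3125 = 14.9279
  dwarf white-flowered: (95 − 93.4375)² / 93.4375 = 0.0261
χ² = 1.6224 + 3.0652 + 14.9279 + 0.0261 = 19.6416 ≈ 19.642

19.642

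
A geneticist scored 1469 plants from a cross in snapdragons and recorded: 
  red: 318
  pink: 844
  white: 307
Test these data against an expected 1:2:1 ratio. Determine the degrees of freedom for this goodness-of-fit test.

2

A goodness-of-fit test with 3 phenotype classes has df = 3 − 1 = 2.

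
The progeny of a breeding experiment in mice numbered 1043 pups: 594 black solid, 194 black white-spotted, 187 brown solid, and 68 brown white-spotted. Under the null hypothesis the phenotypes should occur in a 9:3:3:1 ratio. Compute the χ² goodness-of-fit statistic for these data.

0.600

Expected counts for N = 1043 under a 9:3:3:1 ratio (total parts = 16):
  black solid: 1043 × 9/16 = 586.6875
  black white-spotted: 1043 × 3/16 = 195.5625
  brown solid: 1043 × 3/16 = 195.5625
  brown white-spotted: 1043 × 1/16 = 65.1875
χ² = Σ (O − E)² / E
  black solid: (594 − 586.6875)² / 586.6875 = 0.0911
  black white-spotted: (194 − 195.5625)² / 195.5625 = 0.0125
  brown solid: (187 − 195.5625)² / 195.5625 = 0.3749
  brown white-spotted: (68 − 65.1875)² / 65.1875 = 0.1213
χ² = 0.0911 + 0.0125 + 0.3749 + 0.1213 = 0.5998 ≈ 0.600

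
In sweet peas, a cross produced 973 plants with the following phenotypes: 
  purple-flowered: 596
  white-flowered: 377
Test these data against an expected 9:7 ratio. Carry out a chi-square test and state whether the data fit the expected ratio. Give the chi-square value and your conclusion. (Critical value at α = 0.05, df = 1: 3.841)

9.900; not consistent

Expected counts for N = 973 under a 9:7 ratio (total parts = 16):
  purple-flowered: 973 × 9/16 = 547.3125
  white-flowered: 973 × 7/16 = 425.6875
χ² = Σ (O − E)² / E
  purple-flowered: (596 − 547.3125)² / 547.3125 = 4.3311
  white-flowered: (377 − 425.6875)² / 425.6875 = 5.5686
χ² = 4.3311 + 5.5686 = 9.8997 ≈ 9.900
Degrees of freedom = 2 − 1 = 1; critical value at α = 0.05 is 3.841.
Since 9.900 > 3.841, we reject the null hypothesis — the data do not fit the 9:7 ratio.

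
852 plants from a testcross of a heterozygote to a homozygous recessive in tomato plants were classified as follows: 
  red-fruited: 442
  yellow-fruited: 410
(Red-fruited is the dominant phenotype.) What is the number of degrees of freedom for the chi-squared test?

1

A testcross of a heterozygote (Aa × aa) gives a 1:1 phenotypic ratio.
A goodness-of-fit test with 2 phenotype classes has df = 2 − 1 = 1.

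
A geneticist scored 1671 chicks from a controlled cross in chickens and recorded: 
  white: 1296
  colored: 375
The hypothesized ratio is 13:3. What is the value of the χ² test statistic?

Under the 13:3 hypothesis (Σ ratio = 16, N = 1671):
  white: 1671 × 13/16 = 1357.6875
  colored: 1671 × 3/16 = 313.3125
χ² = Σ (O − E)² / E
  white: (1296 − 1357.6875)² / 1357.6875 = 2.8028
  colored: (375 − 313.3125)² / 313.3125 = 12.1455
χ² = 2.8028 + 12.1455 = 14.9483 ≈ 14.948

14.948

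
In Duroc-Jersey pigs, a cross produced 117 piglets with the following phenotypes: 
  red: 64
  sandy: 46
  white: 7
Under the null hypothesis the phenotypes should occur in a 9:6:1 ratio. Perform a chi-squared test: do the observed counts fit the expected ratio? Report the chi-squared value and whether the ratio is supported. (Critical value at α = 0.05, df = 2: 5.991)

0.166; consistent

The 9:6:1 ratio has 16 parts, so with N = 117 the expected counts are:
  red: 117 × 9/16 = 65.8125
  sandy: 117 × 6/16 = 43.875
  white: 117 × 1/16 = 7.3125
χ² = Σ (O − E)² / E
  red: (64 − 65.8125)² / 65.8125 = 0.0499
  sandy: (46 − 43.875)² / 43.875 = 0.1029
  white: (7 − 7.3125)² / 7.3125 = 0.0134
χ² = 0.0499 + 0.1029 + 0.0134 = 0.1662 ≈ 0.166
Degrees of freedom = 3 − 1 = 2; critical value at α = 0.05 is 5.991.
Since 0.166 < 5.991, we fail to reject the null hypothesis — the data are consistent with the 9:6:1 ratio.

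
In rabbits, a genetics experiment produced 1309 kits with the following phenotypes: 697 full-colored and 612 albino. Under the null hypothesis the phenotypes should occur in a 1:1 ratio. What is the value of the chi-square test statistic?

Total ratio parts = 2. Expected numbers out of 1309:
  full-colored: 1309 × 1/2 = 654.5
  albino: 1309 × 1/2 = 654.5
χ² = Σ (O − E)² / E
  full-colored: (697 − 654.5)² / 654.5 = 2.7597
  albino: (612 − 654.5)² / 654.5 = 2.7597
χ² = 2.7597 + 2.7597 = 5.5194 ≈ 5.519

5.519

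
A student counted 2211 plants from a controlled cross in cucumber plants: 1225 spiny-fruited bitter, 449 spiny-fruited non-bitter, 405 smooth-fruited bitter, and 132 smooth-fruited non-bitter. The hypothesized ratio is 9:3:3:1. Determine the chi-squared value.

Total ratio parts = 16. Expected numbers out of 2211:
  spiny-fruited bitter: 2211 × 9/16 = 1243.6875
  spiny-fruited non-bitter: 2211 × 3/16 = 414.5625
  smooth-fruited bitter: 2211 × 3/16 = 414.5625
  smooth-fruited non-bitter: 2211 × 1/16 = 138.1875
χ² = Σ (O − E)² / E
  spiny-fruited bitter: (1225 − 1243.6875)² / 1243.6875 = 0.2808
  spiny-fruited non-bitter: (449 − 414.5625)² / 414.5625 = 2.8607
  smooth-fruited bitter: (405 − 414.5625)² / 414.5625 = 0.2206
  smooth-fruited non-bitter: (132 − 138.1875)² / 138.1875 = 0.2771
χ² = 0.2808 + 2.8607 + 0.2206 + 0.2771 = 3.6392 ≈ 3.639

3.639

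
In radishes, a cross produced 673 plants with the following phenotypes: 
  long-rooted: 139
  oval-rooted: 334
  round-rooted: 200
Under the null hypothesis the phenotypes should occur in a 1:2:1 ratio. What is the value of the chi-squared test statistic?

Expected counts for N = 673 under a 1:2:1 ratio (total parts = 4):
  long-rooted: 673 × 1/4 = 168.25
  oval-rooted: 673 × 2/4 = 336.5
  round-rooted: 673 × 1/4 = 168.25
χ² = Σ (O − E)² / E
  long-rooted: (139 − 168.25)² / 168.25 = 5.0851
  oval-rooted: (334 − 336.5)² / 336.5 = 0.0186
  round-rooted: (200 − 168.25)² / 168.25 = 5.9915
χ² = 5.0851 + 0.0186 + 5.9915 = 11.0952 ≈ 11.095

11.095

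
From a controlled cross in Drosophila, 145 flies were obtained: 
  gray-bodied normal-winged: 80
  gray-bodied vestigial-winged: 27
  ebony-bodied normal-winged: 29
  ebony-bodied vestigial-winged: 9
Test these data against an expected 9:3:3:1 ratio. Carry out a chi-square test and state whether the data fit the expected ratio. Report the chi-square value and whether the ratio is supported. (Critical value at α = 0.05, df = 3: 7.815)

0.152; consistent

Total ratio parts = 16. Expected numbers out of 145:
  gray-bodied normal-winged: 145 × 9/16 = 81.5625
  gray-bodied vestigial-winged: 145 × 3/16 = 27.1875
  ebony-bodied normal-winged: 145 × 3/16 = 27.1875
  ebony-bodied vestigial-winged: 145 × 1/16 = 9.0625
χ² = Σ (O − E)² / E
  gray-bodied normal-winged: (80 − 81.5625)² / 81.5625 = 0.0299
  gray-bodied vestigial-winged: (27 − 27.1875)² / 27.1875 = 0.0013
  ebony-bodied normal-winged: (29 − 27.1875)² / 27.1875 = 0.1208
  ebony-bodied vestigial-winged: (9 − 9.0625)² / 9.0625 = 0.0004
χ² = 0.0299 + 0.0013 + 0.1208 + 0.0004 = 0.1524 ≈ 0.152
Degrees of freedom = 4 − 1 = 3; critical value at α = 0.05 is 7.815.
Since 0.152 < 7.815, we fail to reject the null hypothesis — the data are consistent with the 9:3:3:1 ratio.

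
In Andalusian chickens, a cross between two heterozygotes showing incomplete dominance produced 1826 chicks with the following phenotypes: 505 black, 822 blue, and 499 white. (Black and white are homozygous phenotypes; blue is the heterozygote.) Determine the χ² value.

18.180

With incomplete dominance, a heterozygote × heterozygote cross gives a 1:2:1 phenotypic ratio.
Total ratio parts = 4. Expected numbers out of 1826:
  black: 1826 × 1/4 = 456.5
  blue: 1826 × 2/4 = 913
  white: 1826 × 1/4 = 456.5
χ² = Σ (O − E)² / E
  black: (505 − 456.5)² / 456.5 = 5.1528
  blue: (822 − 913)² / 913 = 9.0701
  white: (499 − 456.5)² / 456.5 = 3.9567
χ² = 5.1528 + 9.0701 + 3.9567 = 18.1796 ≈ 18.180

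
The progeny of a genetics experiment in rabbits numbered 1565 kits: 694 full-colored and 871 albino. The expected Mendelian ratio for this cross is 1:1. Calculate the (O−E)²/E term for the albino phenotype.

The 1:1 ratio has 2 parts, so with N = 1565 the expected counts are:
  full-colored: 1565 × 1/2 = 782.5
  albino: 1565 × 1/2 = 782.5
Contribution of albino: (871 − 782.5)² / 782.5 = 10.0093

10.009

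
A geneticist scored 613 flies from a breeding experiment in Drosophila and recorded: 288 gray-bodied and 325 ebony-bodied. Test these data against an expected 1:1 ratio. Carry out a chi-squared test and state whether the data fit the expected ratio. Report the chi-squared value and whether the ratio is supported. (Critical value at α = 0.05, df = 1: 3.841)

2.233; consistent

The 1:1 ratio has 2 parts, so with N = 613 the expected counts are:
  gray-bodied: 613 × 1/2 = 306.5
  ebony-bodied: 613 × 1/2 = 306.5
χ² = Σ (O − E)² / E
  gray-bodied: (288 − 306.5)² / 306.5 = 1.1166
  ebony-bodied: (325 − 306.5)² / 306.5 = 1.1166
χ² = 1.1166 + 1.1166 = 2.2332 ≈ 2.233
Degrees of freedom = 2 − 1 = 1; critical value at α = 0.05 is 3.841.
Since 2.233 < 3.841, we fail to reject the null hypothesis — the data are consistent with the 1:1 ratio.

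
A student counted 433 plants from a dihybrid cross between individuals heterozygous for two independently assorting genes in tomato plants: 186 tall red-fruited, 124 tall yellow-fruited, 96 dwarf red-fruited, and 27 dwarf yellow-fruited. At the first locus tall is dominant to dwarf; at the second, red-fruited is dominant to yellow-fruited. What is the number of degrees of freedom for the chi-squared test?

A dihybrid F₂ with independent assortment and complete dominance at both loci gives a 9:3:3:1 phenotypic ratio.
A goodness-of-fit test with 4 phenotype classes has df = 4 − 1 = 3.

3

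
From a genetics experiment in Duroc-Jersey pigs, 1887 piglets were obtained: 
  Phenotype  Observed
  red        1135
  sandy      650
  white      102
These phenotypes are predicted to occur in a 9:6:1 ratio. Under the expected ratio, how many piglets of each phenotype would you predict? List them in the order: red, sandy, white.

1061.4375, 707.625, 117.9375

Expected counts for N = 1887 under a 9:6:1 ratio (total parts = 16):
  red: 1887 × 9/16 = 1061.4375
  sandy: 1887 × 6/16 = 707.625
  white: 1887 × 1/16 = 117.9375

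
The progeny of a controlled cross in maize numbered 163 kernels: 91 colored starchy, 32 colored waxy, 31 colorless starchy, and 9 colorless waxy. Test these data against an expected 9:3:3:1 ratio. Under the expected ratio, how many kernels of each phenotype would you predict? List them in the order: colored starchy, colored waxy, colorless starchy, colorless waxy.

The 9:3:3:1 ratio has 16 parts, so with N = 163 the expected counts are:
  colored starchy: 163 × 9/16 = 91.6875
  colored waxy: 163 × 3/16 = 30.5625
  colorless starchy: 163 × 3/16 = 30.5625
  colorless waxy: 163 × 1/16 = 10.1875

91.6875, 30.5625, 30.5625, 10.1875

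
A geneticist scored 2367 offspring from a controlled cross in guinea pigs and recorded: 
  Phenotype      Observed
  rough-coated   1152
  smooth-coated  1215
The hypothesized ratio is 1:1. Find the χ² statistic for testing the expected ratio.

1.677

Total ratio parts = 2. Expected numbers out of 2367:
  rough-coated: 2367 × 1/2 = 1183.5
  smooth-coated: 2367 × 1/2 = 1183.5
χ² = Σ (O − E)² / E
  rough-coated: (1152 − 1183.5)² / 1183.5 = 0.8384
  smooth-coated: (1215 − 1183.5)² / 1183.5 = 0.8384
χ² = 0.8384 + 0.8384 = 1.6768 ≈ 1.677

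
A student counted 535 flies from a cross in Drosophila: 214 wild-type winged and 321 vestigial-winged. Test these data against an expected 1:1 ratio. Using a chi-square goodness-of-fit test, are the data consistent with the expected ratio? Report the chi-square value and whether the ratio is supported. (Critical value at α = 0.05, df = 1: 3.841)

21.400; not consistent

The 1:1 ratio has 2 parts, so with N = 535 the expected counts are:
  wild-type winged: 535 × 1/2 = 267.5
  vestigial-winged: 535 × 1/2 = 267.5
χ² = Σ (O − E)² / E
  wild-type winged: (214 − 267.5)² / 267.5 = 10.7000
  vestigial-winged: (321 − 267.5)² / 267.5 = 10.7000
χ² = 10.7000 + 10.7000 = 21.400
Degrees of freedom = 2 − 1 = 1; critical value at α = 0.05 is 3.841.
Since 21.400 > 3.841, we reject the null hypothesis — the data do not fit the 1:1 ratio.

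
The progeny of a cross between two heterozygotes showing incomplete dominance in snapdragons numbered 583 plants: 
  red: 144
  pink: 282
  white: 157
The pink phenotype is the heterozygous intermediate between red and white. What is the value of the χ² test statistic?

1.199

With incomplete dominance, a heterozygote × heterozygote cross gives a 1:2:1 phenotypic ratio.
Total ratio parts = 4. Expected numbers out of 583:
  red: 583 × 1/4 = 145.75
  pink: 583 × 2/4 = 291.5
  white: 583 × 1/4 = 145.75
χ² = Σ (O − E)² / E
  red: (144 − 145.75)² / 145.75 = 0.0210
  pink: (282 − 291.5)² / 291.5 = 0.3096
  white: (157 − 145.75)² / 145.75 = 0.8684
χ² = 0.0210 + 0.3096 + 0.8684 = 1.199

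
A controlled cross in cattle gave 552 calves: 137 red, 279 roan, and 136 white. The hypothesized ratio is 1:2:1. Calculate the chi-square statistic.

0.069

Total ratio parts = 4. Expected numbers out of 552:
  red: 552 × 1/4 = 138
  roan: 552 × 2/4 = 276
  white: 552 × 1/4 = 138
χ² = Σ (O − E)² / E
  red: (137 − 138)² / 138 = 0.0072
  roan: (279 − 276)² / 276 = 0.0326
  white: (136 − 138)² / 138 = 0.0290
χ² = 0.0072 + 0.0326 + 0.0290 = 0.0688 ≈ 0.069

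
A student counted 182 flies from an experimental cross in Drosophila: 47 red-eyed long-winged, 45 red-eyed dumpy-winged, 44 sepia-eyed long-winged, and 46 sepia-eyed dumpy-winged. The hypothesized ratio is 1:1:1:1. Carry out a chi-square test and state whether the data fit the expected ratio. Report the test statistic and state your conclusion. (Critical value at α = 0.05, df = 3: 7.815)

0.110; consistent

Under the 1:1:1:1 hypothesis (Σ ratio = 4, N = 182):
  red-eyed long-winged: 182 × 1/4 = 45.5
  red-eyed dumpy-winged: 182 × 1/4 = 45.5
  sepia-eyed long-winged: 182 × 1/4 = 45.5
  sepia-eyed dumpy-winged: 182 × 1/4 = 45.5
χ² = Σ (O − E)² / E
  red-eyed long-winged: (47 − 45.5)² / 45.5 = 0.0495
  red-eyed dumpy-winged: (45 − 45.5)² / 45.5 = 0.0055
  sepia-eyed long-winged: (44 − 45.5)² / 45.5 = 0.0495
  sepia-eyed dumpy-winged: (46 − 45.5)² / 45.5 = 0.0055
χ² = 0.0495 + 0.0055 + 0.0495 + 0.0055 = 0.110
Degrees of freedom = 4 − 1 = 3; critical value at α = 0.05 is 7.815.
Since 0.110 < 7.815, we fail to reject the null hypothesis — the data are consistent with the 1:1:1:1 ratio.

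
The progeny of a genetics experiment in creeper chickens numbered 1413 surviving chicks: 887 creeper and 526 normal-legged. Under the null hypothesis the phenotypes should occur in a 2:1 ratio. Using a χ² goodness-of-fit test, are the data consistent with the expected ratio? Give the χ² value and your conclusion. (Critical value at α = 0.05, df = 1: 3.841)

Expected counts for N = 1413 under a 2:1 ratio (total parts = 3):
  creeper: 1413 × 2/3 = 942
  normal-legged: 1413 × 1/3 = 471
χ² = Σ (O − E)² / E
  creeper: (887 − 942)² / 942 = 3.2113
  normal-legged: (526 − 471)² / 471 = 6.4225
χ² = 3.2113 + 6.4225 = 9.6338 ≈ 9.634
Degrees of freedom = 2 − 1 = 1; critical value at α = 0.05 is 3.841.
Since 9.634 > 3.841, we reject the null hypothesis — the data do not fit the 2:1 ratio.

9.634; not consistent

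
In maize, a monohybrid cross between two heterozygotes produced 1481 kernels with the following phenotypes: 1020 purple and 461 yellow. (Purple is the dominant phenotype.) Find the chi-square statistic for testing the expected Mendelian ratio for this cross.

29.658

For a monohybrid cross between heterozygotes with complete dominance, the expected phenotypic ratio is 3:1.
Under the 3:1 hypothesis (Σ ratio = 4, N = 1481):
  purple: 1481 × 3/4 = 1110.75
  yellow: 1481 × 1/4 = 370.25
χ² = Σ (O − E)² / E
  purple: (1020 − 1110.75)² / 1110.75 = 7.4144
  yellow: (461 − 370.25)² / 370.25 = 22.2432
χ² = 7.4144 + 22.2432 = 29.6576 ≈ 29.658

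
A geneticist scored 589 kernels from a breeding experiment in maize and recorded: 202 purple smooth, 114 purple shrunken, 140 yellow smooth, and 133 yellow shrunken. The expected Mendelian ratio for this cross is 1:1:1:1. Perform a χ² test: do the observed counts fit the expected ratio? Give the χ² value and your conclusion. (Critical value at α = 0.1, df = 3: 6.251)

29.601; not consistent

Expected counts for N = 589 under a 1:1:1:1 ratio (total parts = 4):
  purple smooth: 589 × 1/4 = 147.25
  purple shrunken: 589 × 1/4 = 147.25
  yellow smooth: 589 × 1/4 = 147.25
  yellow shrunken: 589 × 1/4 = 147.25
χ² = Σ (O − E)² / E
  purple smooth: (202 − 147.25)² / 147.25 = 20.3570
  purple shrunken: (114 − 147.25)² / 147.25 = 7.5081
  yellow smooth: (140 − 147.25)² / 147.25 = 0.3570
  yellow shrunken: (133 − 147.25)² / 147.25 = 1.3790
χ² = 20.3570 + 7.5081 + 0.3570 + 1.3790 = 29.6011 ≈ 29.601
Degrees of freedom = 4 − 1 = 3; critical value at α = 0.1 is 6.251.
Since 29.601 > 6.251, we reject the null hypothesis — the data do not fit the 1:1:1:1 ratio.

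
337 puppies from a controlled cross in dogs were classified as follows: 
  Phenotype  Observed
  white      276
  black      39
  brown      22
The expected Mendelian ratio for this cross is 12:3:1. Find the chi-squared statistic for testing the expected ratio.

11.439

Total ratio parts = 16. Expected numbers out of 337:
  white: 337 × 12/16 = 252.75
  black: 337 × 3/16 = 63.1875
  brown: 337 × 1/16 = 21.0625
χ² = Σ (O − E)² / E
  white: (276 − 252.75)² / 252.75 = 2.1387
  black: (39 − 63.1875)² / 63.1875 = 9.2587
  brown: (22 − 21.0625)² / 21.0625 = 0.0417
χ² = 2.1387 + 9.2587 + 0.0417 = 11.4391 ≈ 11.439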